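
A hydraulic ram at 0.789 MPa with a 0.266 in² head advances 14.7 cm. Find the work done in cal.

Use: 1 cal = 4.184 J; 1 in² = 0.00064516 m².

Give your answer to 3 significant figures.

0.789 MPa → 789000 Pa
0.266 in² → 1.71613×10⁻⁴ m²
F = P × A = 789000 × 1.71613×10⁻⁴ = 135.403 N
14.7 cm → 0.147 m
W = F × d = 135.403 × 0.147 = 19.9042 J
In cal: 19.9042 / 4.184 = 4.75722 cal

4.76 cal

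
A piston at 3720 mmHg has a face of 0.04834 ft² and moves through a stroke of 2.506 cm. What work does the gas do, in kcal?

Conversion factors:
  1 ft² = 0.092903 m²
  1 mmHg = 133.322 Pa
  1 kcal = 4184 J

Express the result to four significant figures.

0.01334 kcal

3720 mmHg → 495958 Pa
0.04834 ft² → 0.00449093 m²
F = P × A = 495958 × 0.00449093 = 2227.31 N
2.506 cm → 0.02506 m
W = F × d = 2227.31 × 0.02506 = 55.8164 J
In kcal: 55.8164 / 4184 = 0.0133404 kcal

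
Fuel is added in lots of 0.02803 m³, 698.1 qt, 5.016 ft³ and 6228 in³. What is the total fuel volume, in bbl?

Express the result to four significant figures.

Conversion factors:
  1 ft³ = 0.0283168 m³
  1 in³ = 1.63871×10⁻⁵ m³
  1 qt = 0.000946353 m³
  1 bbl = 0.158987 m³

5.867 bbl

0.02803 m³ (already m³)
698.1 qt × 0.000946353 = 0.660649 m³
5.016 ft³ × 0.0283168 = 0.142037 m³
6228 in³ × 1.63871×10⁻⁵ = 0.102059 m³
Sum: 0.02803 + 0.660649 + 0.142037 + 0.102059 = 0.932775 m³
In bbl: 0.932775 / 0.158987 = 5.86699 bbl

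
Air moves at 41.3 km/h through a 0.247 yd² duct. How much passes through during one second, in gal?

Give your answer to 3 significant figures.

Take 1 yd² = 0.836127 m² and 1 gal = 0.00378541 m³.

41.3 km/h × (1/3.6) = 11.4722 m/s
0.247 yd² × 0.836127 = 0.206523 m²
V = v × A × t = 11.4722 m/s × 0.206523 m² × 1 s = 2.36927 m³
2.36927 m³ ÷ (0.00378541 m³/gal) = 625.895 gal

626 gal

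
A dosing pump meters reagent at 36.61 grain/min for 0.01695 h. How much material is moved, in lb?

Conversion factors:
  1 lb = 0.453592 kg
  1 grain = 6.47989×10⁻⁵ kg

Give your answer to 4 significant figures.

36.61 grain/min → 3.95381×10⁻⁵ kg/s
0.01695 h → 61.02 s
m = ṁ × t = 3.95381×10⁻⁵ × 61.02 = 0.00241261 kg
In lb: 0.00241261 / 0.453592 = 0.0053189 lb

0.005319 lb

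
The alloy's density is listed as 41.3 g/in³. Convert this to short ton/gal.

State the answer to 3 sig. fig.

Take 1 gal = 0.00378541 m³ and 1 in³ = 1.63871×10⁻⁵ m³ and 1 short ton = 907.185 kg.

0.0105 short ton/gal

41.3 g/in³ × 0.001 kg/g ÷ 1.63871×10⁻⁵ m³/in³ = 2520.28 kg/m³
2520.28 kg/m³ ÷ 907.185 kg/short ton × 0.00378541 m³/gal = 0.0105164 short ton/gal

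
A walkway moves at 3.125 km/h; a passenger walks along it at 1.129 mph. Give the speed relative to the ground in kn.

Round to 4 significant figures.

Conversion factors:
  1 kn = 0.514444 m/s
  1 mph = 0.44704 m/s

3.125 km/h × (1/3.6) → 0.868056 m/s
1.129 mph × 0.44704 → 0.504708 m/s
Total: 0.868056 + 0.504708 = 1.37276 m/s
In kn: 1.37276 / 0.514444 = 2.66843 kn

2.668 kn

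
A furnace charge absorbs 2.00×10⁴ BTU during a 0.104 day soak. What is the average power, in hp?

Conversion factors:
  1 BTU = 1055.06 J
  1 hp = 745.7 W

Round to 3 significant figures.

3.15 hp

2.00×10⁴ BTU × 1055.06 → 2.11012×10⁷ J
0.104 day × 86400 → 8985.6 s
P = E / t = 2.11012×10⁷ J / 8985.6 s = 2348.34 W
2348.34 W ÷ (745.7 W/hp) = 3.14918 hp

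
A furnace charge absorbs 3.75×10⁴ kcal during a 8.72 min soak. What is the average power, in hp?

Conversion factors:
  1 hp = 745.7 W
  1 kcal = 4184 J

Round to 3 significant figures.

3.75×10⁴ kcal × 4184 → 1.569×10⁸ J
8.72 min × 60 → 523.2 s
P = E / t = 1.569×10⁸ J / 523.2 s = 299885 W
299885 W ÷ (745.7 W/hp) = 402.152 hp

402 hp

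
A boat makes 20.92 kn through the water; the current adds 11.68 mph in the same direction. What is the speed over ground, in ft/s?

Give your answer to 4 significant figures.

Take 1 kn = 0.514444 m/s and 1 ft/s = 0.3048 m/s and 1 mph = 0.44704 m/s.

20.92 kn × 0.514444 = 10.7622 m/s
11.68 mph × 0.44704 = 5.22143 m/s
Sum: 10.7622 + 5.22143 = 15.9836 m/s
In ft/s: 15.9836 / 0.3048 = 52.4396 ft/s

52.44 ft/s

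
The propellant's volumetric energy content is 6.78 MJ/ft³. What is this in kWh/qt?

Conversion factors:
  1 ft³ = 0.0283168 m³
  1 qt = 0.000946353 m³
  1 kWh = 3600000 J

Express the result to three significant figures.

0.0629 kWh/qt

6.78 MJ/ft³ × 1000000 J/MJ ÷ 0.0283168 m³/ft³ = 2.39434×10⁸ J/m³
2.39434×10⁸ J/m³ ÷ 3600000 J/kWh × 0.000946353 m³/qt = 0.0629414 kWh/qt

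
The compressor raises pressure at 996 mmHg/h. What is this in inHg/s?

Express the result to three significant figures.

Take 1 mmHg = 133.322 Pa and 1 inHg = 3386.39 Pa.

0.0109 inHg/s

996 mmHg/h × 133.322 Pa/mmHg ÷ 3600 s/h = 36.8858 Pa/s
36.8858 Pa/s ÷ 3386.39 Pa/inHg = 0.0108924 inHg/s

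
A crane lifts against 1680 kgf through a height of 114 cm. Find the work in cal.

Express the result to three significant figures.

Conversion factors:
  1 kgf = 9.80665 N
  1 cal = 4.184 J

4490 cal

1680 kgf × 9.80665 → 16475.2 N
114 cm × 0.01 → 1.14 m
W = F × d = 16475.2 N × 1.14 m = 18781.7 J
18781.7 J ÷ (4.184 J/cal) = 4488.93 cal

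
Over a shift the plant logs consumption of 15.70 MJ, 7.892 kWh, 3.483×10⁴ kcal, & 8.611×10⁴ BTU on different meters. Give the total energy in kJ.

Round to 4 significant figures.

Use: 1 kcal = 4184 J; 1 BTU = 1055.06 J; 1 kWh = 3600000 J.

2.807×10⁵ kJ

15.70 MJ × 1000000 = 1.57×10⁷ J
7.892 kWh × 3600000 = 2.84112×10⁷ J
3.483×10⁴ kcal × 4184 = 1.45729×10⁸ J
8.611×10⁴ BTU × 1055.06 = 9.08512×10⁷ J
Total: 1.57×10⁷ + 2.84112×10⁷ + 1.45729×10⁸ + 9.08512×10⁷ = 2.80691×10⁸ J
In kJ: 2.80691×10⁸ / 1000 = 280691 kJ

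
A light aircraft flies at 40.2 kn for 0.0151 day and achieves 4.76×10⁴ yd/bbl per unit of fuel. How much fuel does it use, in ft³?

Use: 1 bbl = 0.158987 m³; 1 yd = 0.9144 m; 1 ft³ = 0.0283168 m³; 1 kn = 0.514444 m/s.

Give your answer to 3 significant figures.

40.2 kn → 20.6806 m/s
0.0151 day → 1304.64 s
d = v × t = 20.6806 × 1304.64 = 26980.7 m
4.76×10⁴ yd/bbl → 273767 m/m³
V = d / (distance per unit fuel) = 26980.7 / 273767 = 0.0985535 m³
In ft³: 0.0985535 / 0.0283168 = 3.48039 ft³

3.48 ft³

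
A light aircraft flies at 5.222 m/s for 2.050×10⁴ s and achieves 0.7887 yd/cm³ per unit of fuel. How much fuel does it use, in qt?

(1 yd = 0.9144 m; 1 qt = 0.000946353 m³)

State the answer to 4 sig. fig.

d = v × t = 5.222 × 20500 = 107051 m
0.7887 yd/cm³ → 721187 m/m³
V = d / (distance per unit fuel) = 107051 / 721187 = 0.148437 m³
In qt: 0.148437 / 0.000946353 = 156.852 qt

156.9 qt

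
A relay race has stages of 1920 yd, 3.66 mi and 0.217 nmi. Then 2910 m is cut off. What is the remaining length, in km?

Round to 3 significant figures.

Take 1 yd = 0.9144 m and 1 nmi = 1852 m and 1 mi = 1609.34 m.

1920 yd × 0.9144 = 1755.65 m
3.66 mi × 1609.34 = 5890.18 m
0.217 nmi × 1852 = 401.884 m
2910 m (already m)
Sum: 1755.65 + 5890.18 + 401.884 − 2910 = 5137.71 m
In km: 5137.71 / 1000 = 5.13771 km

5.14 km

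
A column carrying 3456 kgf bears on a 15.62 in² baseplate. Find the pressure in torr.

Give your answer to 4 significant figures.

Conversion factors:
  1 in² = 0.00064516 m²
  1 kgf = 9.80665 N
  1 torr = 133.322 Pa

3456 kgf × 9.80665 → 33891.8 N
15.62 in² × 0.00064516 → 0.0100774 m²
P = F / A = 33891.8 N / 0.0100774 m² = 3.36315×10⁶ Pa
3.36315×10⁶ Pa ÷ (133.322 Pa/torr) = 25225.8 torr

2.523×10⁴ torr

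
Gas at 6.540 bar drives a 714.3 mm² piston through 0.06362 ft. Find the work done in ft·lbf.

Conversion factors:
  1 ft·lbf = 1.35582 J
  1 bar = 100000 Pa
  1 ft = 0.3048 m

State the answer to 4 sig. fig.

6.540 bar → 654000 Pa
714.3 mm² → 7.143×10⁻⁴ m²
F = P × A = 654000 × 7.143×10⁻⁴ = 467.152 N
0.06362 ft → 0.0193914 m
W = F × d = 467.152 × 0.0193914 = 9.05873 J
In ft·lbf: 9.05873 / 1.35582 = 6.68137 ft·lbf

6.681 ft·lbf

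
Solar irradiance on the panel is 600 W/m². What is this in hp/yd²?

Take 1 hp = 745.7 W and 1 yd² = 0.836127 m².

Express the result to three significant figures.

0.673 hp/yd²

600 W/m² is already 600 W/m²
600 W/m² ÷ 745.7 W/hp × 0.836127 m²/yd² = 0.672759 hp/yd²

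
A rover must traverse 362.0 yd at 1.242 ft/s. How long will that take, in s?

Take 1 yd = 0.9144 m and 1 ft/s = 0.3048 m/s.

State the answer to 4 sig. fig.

874.4 s

362.0 yd × 0.9144 → 331.013 m
1.242 ft/s × 0.3048 → 0.378562 m/s
t = d / v = 331.013 m / 0.378562 m/s = 874.396 s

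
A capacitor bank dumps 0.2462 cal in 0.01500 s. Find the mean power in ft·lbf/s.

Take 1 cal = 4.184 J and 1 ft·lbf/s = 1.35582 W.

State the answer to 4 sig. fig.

50.65 ft·lbf/s

0.2462 cal × 4.184 = 1.0301 J
P = E / t = 1.0301 J / 0.015 s = 68.6733 W
68.6733 W ÷ (1.35582 W/ft·lbf/s) = 50.6508 ft·lbf/s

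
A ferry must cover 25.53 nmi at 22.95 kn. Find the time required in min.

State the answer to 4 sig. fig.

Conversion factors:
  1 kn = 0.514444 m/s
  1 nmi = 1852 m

66.75 min

25.53 nmi × 1852 → 47281.6 m
22.95 kn × 0.514444 → 11.8065 m/s
t = d / v = 47281.6 m / 11.8065 m/s = 4004.71 s
4004.71 s ÷ (60 s/min) = 66.7452 min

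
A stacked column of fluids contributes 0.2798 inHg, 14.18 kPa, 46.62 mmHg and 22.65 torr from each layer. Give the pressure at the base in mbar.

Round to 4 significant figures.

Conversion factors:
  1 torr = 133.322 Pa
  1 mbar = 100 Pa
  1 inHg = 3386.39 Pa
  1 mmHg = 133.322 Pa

243.6 mbar

0.2798 inHg × 3386.39 → 947.512 Pa
14.18 kPa × 1000 → 14180 Pa
46.62 mmHg × 133.322 → 6215.47 Pa
22.65 torr × 133.322 → 3019.74 Pa
Total: 947.512 + 14180 + 6215.47 + 3019.74 = 24362.7 Pa
In mbar: 24362.7 / 100 = 243.627 mbar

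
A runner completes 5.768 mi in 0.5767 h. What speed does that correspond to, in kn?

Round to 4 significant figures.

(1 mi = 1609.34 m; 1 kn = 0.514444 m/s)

8.691 kn

5.768 mi × 1609.34 = 9282.67 m
0.5767 h × 3600 = 2076.12 s
v = d / t = 9282.67 m / 2076.12 s = 4.47116 m/s
4.47116 m/s ÷ (0.514444 m/s/kn) = 8.69125 kn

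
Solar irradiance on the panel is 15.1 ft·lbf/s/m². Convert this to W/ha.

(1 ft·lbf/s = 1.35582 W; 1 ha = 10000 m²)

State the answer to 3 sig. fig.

2.05×10⁵ W/ha

15.1 ft·lbf/s/m² × 1.35582 W/ft·lbf/s = 20.4729 W/m²
20.4729 W/m² × 10000 m²/ha = 204729 W/ha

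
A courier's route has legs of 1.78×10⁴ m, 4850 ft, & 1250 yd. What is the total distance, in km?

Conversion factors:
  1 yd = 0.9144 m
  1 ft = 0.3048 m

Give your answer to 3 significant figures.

20.4 km

1.78×10⁴ m (already m)
4850 ft × 0.3048 = 1478.28 m
1250 yd × 0.9144 = 1143 m
Total: 17800 + 1478.28 + 1143 = 20421.3 m
In km: 20421.3 / 1000 = 20.4213 km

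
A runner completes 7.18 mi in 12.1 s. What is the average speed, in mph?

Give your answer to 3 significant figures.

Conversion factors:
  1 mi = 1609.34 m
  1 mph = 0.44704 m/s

2140 mph

7.18 mi × 1609.34 → 11555.1 m
v = d / t = 11555.1 m / 12.1 s = 954.967 m/s
954.967 m/s ÷ (0.44704 m/s/mph) = 2136.2 mph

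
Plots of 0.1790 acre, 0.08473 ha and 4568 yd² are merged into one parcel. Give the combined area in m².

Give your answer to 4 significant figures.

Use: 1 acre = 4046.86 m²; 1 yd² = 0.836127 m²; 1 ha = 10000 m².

0.1790 acre × 4046.86 = 724.388 m²
0.08473 ha × 10000 = 847.3 m²
4568 yd² × 0.836127 = 3819.43 m²
Sum: 724.388 + 847.3 + 3819.43 = 5391.12 m²

5391 m²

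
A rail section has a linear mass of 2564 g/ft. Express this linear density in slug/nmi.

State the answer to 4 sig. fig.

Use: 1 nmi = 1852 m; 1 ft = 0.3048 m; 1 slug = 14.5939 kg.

2564 g/ft × 0.001 kg/g ÷ 0.3048 m/ft = 8.41207 kg/m
8.41207 kg/m ÷ 14.5939 kg/slug × 1852 m/nmi = 1067.51 slug/nmi

1068 slug/nmi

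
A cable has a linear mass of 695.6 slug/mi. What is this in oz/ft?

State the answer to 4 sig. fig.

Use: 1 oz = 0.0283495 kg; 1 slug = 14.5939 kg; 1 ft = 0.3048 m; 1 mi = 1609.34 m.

67.82 oz/ft

695.6 slug/mi × 14.5939 kg/slug ÷ 1609.34 m/mi = 6.30788 kg/m
6.30788 kg/m ÷ 0.0283495 kg/oz × 0.3048 m/ft = 67.8192 oz/ft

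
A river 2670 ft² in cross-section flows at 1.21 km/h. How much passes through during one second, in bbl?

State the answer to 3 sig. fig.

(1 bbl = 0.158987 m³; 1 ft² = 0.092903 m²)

1.21 km/h × (1/3.6) = 0.336111 m/s
2670 ft² × 0.092903 = 248.051 m²
V = v × A × t = 0.336111 m/s × 248.051 m² × 1 s = 83.3727 m³
83.3727 m³ ÷ (0.158987 m³/bbl) = 524.399 bbl

524 bbl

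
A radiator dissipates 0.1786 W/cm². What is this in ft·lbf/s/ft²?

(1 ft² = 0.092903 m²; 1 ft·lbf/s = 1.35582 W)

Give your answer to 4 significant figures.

122.4 ft·lbf/s/ft²

0.1786 W/cm² ÷ 0.0001 m²/cm² = 1786 W/m²
1786 W/m² ÷ 1.35582 W/ft·lbf/s × 0.092903 m²/ft² = 122.38 ft·lbf/s/ft²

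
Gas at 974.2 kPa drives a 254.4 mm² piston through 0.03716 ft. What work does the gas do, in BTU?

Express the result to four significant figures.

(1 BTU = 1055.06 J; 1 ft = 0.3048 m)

0.002661 BTU

974.2 kPa → 974200 Pa
254.4 mm² → 2.544×10⁻⁴ m²
F = P × A = 974200 × 2.544×10⁻⁴ = 247.836 N
0.03716 ft → 0.0113264 m
W = F × d = 247.836 × 0.0113264 = 2.80709 J
In BTU: 2.80709 / 1055.06 = 0.0026606 BTU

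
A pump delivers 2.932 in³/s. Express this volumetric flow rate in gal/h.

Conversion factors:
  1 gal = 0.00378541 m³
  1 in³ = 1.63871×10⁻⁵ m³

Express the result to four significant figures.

2.932 in³/s × 1.63871×10⁻⁵ m³/in³ = 4.8047×10⁻⁵ m³/s
4.8047×10⁻⁵ m³/s ÷ 0.00378541 m³/gal × 3600 s/h = 45.6937 gal/h

45.69 gal/h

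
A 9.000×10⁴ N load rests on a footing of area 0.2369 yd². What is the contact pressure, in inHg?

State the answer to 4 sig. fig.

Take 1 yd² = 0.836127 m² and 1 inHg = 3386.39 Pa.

0.2369 yd² × 0.836127 → 0.198078 m²
P = F / A = 90000 N / 0.198078 m² = 454366 Pa
454366 Pa ÷ (3386.39 Pa/inHg) = 134.174 inHg

134.2 inHg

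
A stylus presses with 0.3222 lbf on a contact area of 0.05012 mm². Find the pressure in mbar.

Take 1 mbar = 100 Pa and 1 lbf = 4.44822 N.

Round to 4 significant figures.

0.3222 lbf × 4.44822 → 1.43322 N
0.05012 mm² × 10⁻⁶ → 5.012×10⁻⁸ m²
P = F / A = 1.43322 N / 5.012×10⁻⁸ m² = 2.85958×10⁷ Pa
2.85958×10⁷ Pa ÷ (100 Pa/mbar) = 285958 mbar

2.860×10⁵ mbar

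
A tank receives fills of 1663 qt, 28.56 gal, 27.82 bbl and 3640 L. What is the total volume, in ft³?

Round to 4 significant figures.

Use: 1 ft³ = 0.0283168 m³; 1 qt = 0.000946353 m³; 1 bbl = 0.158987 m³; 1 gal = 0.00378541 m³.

1663 qt × 0.000946353 = 1.57379 m³
28.56 gal × 0.00378541 = 0.108111 m³
27.82 bbl × 0.158987 = 4.42302 m³
3640 L × 0.001 = 3.64 m³
Total: 1.57379 + 0.108111 + 4.42302 + 3.64 = 9.74492 m³
In ft³: 9.74492 / 0.0283168 = 344.139 ft³

344.1 ft³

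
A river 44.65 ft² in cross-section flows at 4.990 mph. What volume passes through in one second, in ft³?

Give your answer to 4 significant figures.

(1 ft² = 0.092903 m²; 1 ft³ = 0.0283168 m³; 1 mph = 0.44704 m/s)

4.990 mph × 0.44704 → 2.23073 m/s
44.65 ft² × 0.092903 → 4.14812 m²
V = v × A × t = 2.23073 m/s × 4.14812 m² × 1 s = 9.25334 m³
9.25334 m³ ÷ (0.0283168 m³/ft³) = 326.779 ft³

326.8 ft³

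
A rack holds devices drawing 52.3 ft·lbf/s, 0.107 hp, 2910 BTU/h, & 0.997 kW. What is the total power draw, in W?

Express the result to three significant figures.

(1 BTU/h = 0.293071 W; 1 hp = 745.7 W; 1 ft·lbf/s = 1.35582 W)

52.3 ft·lbf/s × 1.35582 → 70.9094 W
0.107 hp × 745.7 → 79.7899 W
2910 BTU/h × 0.293071 → 852.837 W
0.997 kW × 1000 → 997 W
Total: 70.9094 + 79.7899 + 852.837 + 997 = 2000.54 W

2000 W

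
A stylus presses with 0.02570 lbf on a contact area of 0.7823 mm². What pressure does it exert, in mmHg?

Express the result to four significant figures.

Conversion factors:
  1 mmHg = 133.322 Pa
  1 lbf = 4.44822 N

1096 mmHg

0.02570 lbf × 4.44822 → 0.114319 N
0.7823 mm² × 10⁻⁶ → 7.823×10⁻⁷ m²
P = F / A = 0.114319 N / 7.823×10⁻⁷ m² = 146132 Pa
146132 Pa ÷ (133.322 Pa/mmHg) = 1096.08 mmHg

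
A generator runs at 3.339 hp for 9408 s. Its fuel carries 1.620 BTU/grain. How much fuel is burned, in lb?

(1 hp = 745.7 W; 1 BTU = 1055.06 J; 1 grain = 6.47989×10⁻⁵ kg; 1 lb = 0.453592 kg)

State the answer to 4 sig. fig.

1.958 lb

3.339 hp → 2489.89 W
E = P × t = 2489.89 × 9408 = 2.34249×10⁷ J
1.620 BTU/grain → 2.63769×10⁷ J/kg
m = E / e_s = 2.34249×10⁷ / 2.63769×10⁷ = 0.888084 kg
In lb: 0.888084 / 0.453592 = 1.95789 lb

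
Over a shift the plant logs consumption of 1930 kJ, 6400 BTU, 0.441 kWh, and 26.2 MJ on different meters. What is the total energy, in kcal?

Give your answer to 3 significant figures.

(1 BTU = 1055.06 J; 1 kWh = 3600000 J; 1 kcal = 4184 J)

1930 kJ × 1000 = 1.93×10⁶ J
6400 BTU × 1055.06 = 6.75238×10⁶ J
0.441 kWh × 3600000 = 1.5876×10⁶ J
26.2 MJ × 1000000 = 2.62×10⁷ J
Combined: 1.93×10⁶ + 6.75238×10⁶ + 1.5876×10⁶ + 2.62×10⁷ = 3.647×10⁷ J
In kcal: 3.647×10⁷ / 4184 = 8716.54 kcal

8720 kcal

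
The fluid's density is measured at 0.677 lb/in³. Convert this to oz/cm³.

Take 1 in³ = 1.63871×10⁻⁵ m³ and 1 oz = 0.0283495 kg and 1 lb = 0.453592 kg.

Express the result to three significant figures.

0.677 lb/in³ × 0.453592 kg/lb ÷ 1.63871×10⁻⁵ m³/in³ = 18739.2 kg/m³
18739.2 kg/m³ ÷ 0.0283495 kg/oz × 10⁻⁶ m³/cm³ = 0.661006 oz/cm³

0.661 oz/cm³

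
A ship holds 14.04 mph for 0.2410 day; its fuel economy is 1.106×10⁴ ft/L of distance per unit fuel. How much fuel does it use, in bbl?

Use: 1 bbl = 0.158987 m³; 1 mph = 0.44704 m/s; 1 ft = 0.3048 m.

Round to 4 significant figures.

14.04 mph → 6.27644 m/s
0.2410 day → 20822.4 s
d = v × t = 6.27644 × 20822.4 = 130691 m
1.106×10⁴ ft/L → 3.37109×10⁶ m/m³
V = d / (distance per unit fuel) = 130691 / 3.37109×10⁶ = 0.0387682 m³
In bbl: 0.0387682 / 0.158987 = 0.243845 bbl

0.2438 bbl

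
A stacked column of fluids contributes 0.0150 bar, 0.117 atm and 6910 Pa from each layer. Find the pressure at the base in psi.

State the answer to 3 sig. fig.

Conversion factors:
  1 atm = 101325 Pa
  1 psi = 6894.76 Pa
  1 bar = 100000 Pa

2.94 psi

0.0150 bar × 100000 = 1500 Pa
0.117 atm × 101325 = 11855 Pa
6910 Pa (already Pa)
Sum: 1500 + 11855 + 6910 = 20265 Pa
In psi: 20265 / 6894.76 = 2.93919 psi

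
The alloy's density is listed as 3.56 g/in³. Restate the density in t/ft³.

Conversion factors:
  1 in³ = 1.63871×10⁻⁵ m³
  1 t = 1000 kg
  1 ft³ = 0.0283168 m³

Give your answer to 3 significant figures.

3.56 g/in³ × 0.001 kg/g ÷ 1.63871×10⁻⁵ m³/in³ = 217.244 kg/m³
217.244 kg/m³ ÷ 1000 kg/t × 0.0283168 m³/ft³ = 0.00615165 t/ft³

0.00615 t/ft³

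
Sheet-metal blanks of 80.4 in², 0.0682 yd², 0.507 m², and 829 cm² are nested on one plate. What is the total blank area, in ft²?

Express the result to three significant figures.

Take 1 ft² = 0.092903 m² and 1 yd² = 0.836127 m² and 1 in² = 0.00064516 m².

80.4 in² × 0.00064516 = 0.0518709 m²
0.0682 yd² × 0.836127 = 0.0570239 m²
0.507 m² (already m²)
829 cm² × 0.0001 = 0.0829 m²
Sum: 0.0518709 + 0.0570239 + 0.507 + 0.0829 = 0.698795 m²
In ft²: 0.698795 / 0.092903 = 7.52177 ft²

7.52 ft²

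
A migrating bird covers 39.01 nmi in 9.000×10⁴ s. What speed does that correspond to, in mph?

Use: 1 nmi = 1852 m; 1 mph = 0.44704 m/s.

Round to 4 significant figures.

1.796 mph

39.01 nmi × 1852 = 72246.5 m
v = d / t = 72246.5 m / 90000 s = 0.802739 m/s
0.802739 m/s ÷ (0.44704 m/s/mph) = 1.79568 mph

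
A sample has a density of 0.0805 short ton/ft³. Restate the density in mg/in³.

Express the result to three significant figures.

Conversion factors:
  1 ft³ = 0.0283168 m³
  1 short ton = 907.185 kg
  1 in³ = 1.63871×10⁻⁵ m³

0.0805 short ton/ft³ × 907.185 kg/short ton ÷ 0.0283168 m³/ft³ = 2578.98 kg/m³
2578.98 kg/m³ ÷ 10⁻⁶ kg/mg × 1.63871×10⁻⁵ m³/in³ = 42262 mg/in³

4.23×10⁴ mg/in³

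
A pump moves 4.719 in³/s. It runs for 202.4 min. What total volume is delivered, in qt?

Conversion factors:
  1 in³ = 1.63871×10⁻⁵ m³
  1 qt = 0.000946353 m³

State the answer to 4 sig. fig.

4.719 in³/s → 7.73307×10⁻⁵ m³/s
202.4 min → 12144 s
V = Q × t = 7.73307×10⁻⁵ × 12144 = 0.939104 m³
In qt: 0.939104 / 0.000946353 = 992.34 qt

992.3 qt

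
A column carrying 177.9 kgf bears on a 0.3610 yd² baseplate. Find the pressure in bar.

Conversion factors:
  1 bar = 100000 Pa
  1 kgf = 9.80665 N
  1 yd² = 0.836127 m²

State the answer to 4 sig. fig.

0.05780 bar

177.9 kgf × 9.80665 → 1744.6 N
0.3610 yd² × 0.836127 → 0.301842 m²
P = F / A = 1744.6 N / 0.301842 m² = 5779.85 Pa
5779.85 Pa ÷ (100000 Pa/bar) = 0.0577985 bar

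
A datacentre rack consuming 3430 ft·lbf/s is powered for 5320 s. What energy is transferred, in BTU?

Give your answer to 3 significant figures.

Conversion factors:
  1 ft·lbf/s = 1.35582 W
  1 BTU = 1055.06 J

3430 ft·lbf/s × 1.35582 = 4650.46 W
E = P × t = 4650.46 W × 5320 s = 2.47404×10⁷ J
2.47404×10⁷ J ÷ (1055.06 J/BTU) = 23449.3 BTU

2.34×10⁴ BTU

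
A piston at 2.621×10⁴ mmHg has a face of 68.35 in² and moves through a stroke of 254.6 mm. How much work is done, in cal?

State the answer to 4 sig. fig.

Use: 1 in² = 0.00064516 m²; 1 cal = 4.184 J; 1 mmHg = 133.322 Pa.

2.621×10⁴ mmHg → 3.49437×10⁶ Pa
68.35 in² → 0.0440967 m²
F = P × A = 3.49437×10⁶ × 0.0440967 = 154090 N
254.6 mm → 0.2546 m
W = F × d = 154090 × 0.2546 = 39231.3 J
In cal: 39231.3 / 4.184 = 9376.51 cal

9377 cal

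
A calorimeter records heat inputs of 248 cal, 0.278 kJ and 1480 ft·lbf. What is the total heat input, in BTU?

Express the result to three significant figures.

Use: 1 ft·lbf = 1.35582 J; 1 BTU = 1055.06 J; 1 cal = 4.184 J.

248 cal × 4.184 = 1037.63 J
0.278 kJ × 1000 = 278 J
1480 ft·lbf × 1.35582 = 2006.61 J
Total: 1037.63 + 278 + 2006.61 = 3322.24 J
In BTU: 3322.24 / 1055.06 = 3.14886 BTU

3.15 BTU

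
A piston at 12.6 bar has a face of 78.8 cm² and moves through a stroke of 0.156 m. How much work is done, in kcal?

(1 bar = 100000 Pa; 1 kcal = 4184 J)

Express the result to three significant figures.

0.370 kcal

12.6 bar → 1.26×10⁶ Pa
78.8 cm² → 0.00788 m²
F = P × A = 1.26×10⁶ × 0.00788 = 9928.8 N
W = F × d = 9928.8 × 0.156 = 1548.89 J
In kcal: 1548.89 / 4184 = 0.370194 kcal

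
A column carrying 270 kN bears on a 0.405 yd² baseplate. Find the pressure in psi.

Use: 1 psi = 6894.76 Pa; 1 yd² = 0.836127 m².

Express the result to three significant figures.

116 psi

270 kN × 1000 → 270000 N
0.405 yd² × 0.836127 → 0.338631 m²
P = F / A = 270000 N / 0.338631 m² = 797328 Pa
797328 Pa ÷ (6894.76 Pa/psi) = 115.643 psi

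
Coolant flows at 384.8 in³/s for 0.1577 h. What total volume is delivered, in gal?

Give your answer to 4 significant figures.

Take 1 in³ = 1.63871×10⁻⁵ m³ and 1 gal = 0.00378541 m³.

384.8 in³/s → 0.00630576 m³/s
0.1577 h → 567.72 s
V = Q × t = 0.00630576 × 567.72 = 3.57991 m³
In gal: 3.57991 / 0.00378541 = 945.713 gal

945.7 gal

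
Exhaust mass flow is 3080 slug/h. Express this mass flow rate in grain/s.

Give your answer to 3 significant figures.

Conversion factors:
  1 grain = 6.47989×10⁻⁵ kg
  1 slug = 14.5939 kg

3080 slug/h × 14.5939 kg/slug ÷ 3600 s/h = 12.4859 kg/s
12.4859 kg/s ÷ 6.47989×10⁻⁵ kg/grain = 192687 grain/s

1.93×10⁵ grain/s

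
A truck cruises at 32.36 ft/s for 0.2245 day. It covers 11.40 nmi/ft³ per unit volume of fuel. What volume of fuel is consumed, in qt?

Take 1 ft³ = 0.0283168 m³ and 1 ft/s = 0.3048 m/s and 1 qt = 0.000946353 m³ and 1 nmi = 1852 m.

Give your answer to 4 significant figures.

271.1 qt

32.36 ft/s → 9.86333 m/s
0.2245 day → 19396.8 s
d = v × t = 9.86333 × 19396.8 = 191317 m
11.40 nmi/ft³ → 745593 m/m³
V = d / (distance per unit fuel) = 191317 / 745593 = 0.256597 m³
In qt: 0.256597 / 0.000946353 = 271.143 qt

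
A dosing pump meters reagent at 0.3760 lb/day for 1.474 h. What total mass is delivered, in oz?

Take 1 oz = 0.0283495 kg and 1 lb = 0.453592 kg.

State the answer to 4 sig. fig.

0.3695 oz

0.3760 lb/day → 1.97397×10⁻⁶ kg/s
1.474 h → 5306.4 s
m = ṁ × t = 1.97397×10⁻⁶ × 5306.4 = 0.0104747 kg
In oz: 0.0104747 / 0.0283495 = 0.369484 oz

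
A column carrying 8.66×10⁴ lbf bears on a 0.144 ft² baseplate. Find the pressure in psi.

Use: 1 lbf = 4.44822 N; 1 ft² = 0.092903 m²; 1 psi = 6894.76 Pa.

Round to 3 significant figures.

8.66×10⁴ lbf × 4.44822 = 385216 N
0.144 ft² × 0.092903 = 0.013378 m²
P = F / A = 385216 N / 0.013378 m² = 2.87947×10⁷ Pa
2.87947×10⁷ Pa ÷ (6894.76 Pa/psi) = 4176.32 psi

4180 psi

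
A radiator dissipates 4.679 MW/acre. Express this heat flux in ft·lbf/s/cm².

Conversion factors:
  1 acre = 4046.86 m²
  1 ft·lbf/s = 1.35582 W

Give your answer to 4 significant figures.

0.08528 ft·lbf/s/cm²

4.679 MW/acre × 1000000 W/MW ÷ 4046.86 m²/acre = 1156.21 W/m²
1156.21 W/m² ÷ 1.35582 W/ft·lbf/s × 0.0001 m²/cm² = 0.0852775 ft·lbf/s/cm²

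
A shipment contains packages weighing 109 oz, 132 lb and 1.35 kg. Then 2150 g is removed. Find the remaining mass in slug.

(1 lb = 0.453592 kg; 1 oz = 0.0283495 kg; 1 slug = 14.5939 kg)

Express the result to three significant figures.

4.26 slug

109 oz × 0.0283495 = 3.0901 kg
132 lb × 0.453592 = 59.8741 kg
1.35 kg (already kg)
2150 g × 0.001 = 2.15 kg
Net: 3.0901 + 59.8741 + 1.35 − 2.15 = 62.1642 kg
In slug: 62.1642 / 14.5939 = 4.2596 slug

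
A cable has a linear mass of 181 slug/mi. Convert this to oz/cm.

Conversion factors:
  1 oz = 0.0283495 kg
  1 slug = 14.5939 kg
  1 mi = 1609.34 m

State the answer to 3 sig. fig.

0.579 oz/cm

181 slug/mi × 14.5939 kg/slug ÷ 1609.34 m/mi = 1.64135 kg/m
1.64135 kg/m ÷ 0.0283495 kg/oz × 0.01 m/cm = 0.57897 oz/cm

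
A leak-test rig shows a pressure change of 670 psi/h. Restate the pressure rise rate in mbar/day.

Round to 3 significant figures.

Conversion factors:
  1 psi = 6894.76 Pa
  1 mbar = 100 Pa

1.11×10⁶ mbar/day

670 psi/h × 6894.76 Pa/psi ÷ 3600 s/h = 1283.19 Pa/s
1283.19 Pa/s ÷ 100 Pa/mbar × 86400 s/day = 1.10868×10⁶ mbar/day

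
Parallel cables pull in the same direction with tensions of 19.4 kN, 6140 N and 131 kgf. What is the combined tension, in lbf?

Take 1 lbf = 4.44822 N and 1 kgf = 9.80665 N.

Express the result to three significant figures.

19.4 kN × 1000 = 19400 N
6140 N (already N)
131 kgf × 9.80665 = 1284.67 N
Total: 19400 + 6140 + 1284.67 = 26824.7 N
In lbf: 26824.7 / 4.44822 = 6030.43 lbf

6030 lbf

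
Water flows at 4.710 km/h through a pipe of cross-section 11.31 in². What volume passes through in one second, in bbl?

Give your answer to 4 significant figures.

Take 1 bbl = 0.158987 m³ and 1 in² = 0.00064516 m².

0.06005 bbl

4.710 km/h × (1/3.6) → 1.30833 m/s
11.31 in² × 0.00064516 → 0.00729676 m²
V = v × A × t = 1.30833 m/s × 0.00729676 m² × 1 s = 0.00954657 m³
0.00954657 m³ ÷ (0.158987 m³/bbl) = 0.0600462 bbl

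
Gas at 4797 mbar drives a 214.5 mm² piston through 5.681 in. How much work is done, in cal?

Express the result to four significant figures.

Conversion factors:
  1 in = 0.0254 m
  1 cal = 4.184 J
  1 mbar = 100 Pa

3.549 cal

4797 mbar → 479700 Pa
214.5 mm² → 2.145×10⁻⁴ m²
F = P × A = 479700 × 2.145×10⁻⁴ = 102.896 N
5.681 in → 0.144297 m
W = F × d = 102.896 × 0.144297 = 14.8476 J
In cal: 14.8476 / 4.184 = 3.54866 cal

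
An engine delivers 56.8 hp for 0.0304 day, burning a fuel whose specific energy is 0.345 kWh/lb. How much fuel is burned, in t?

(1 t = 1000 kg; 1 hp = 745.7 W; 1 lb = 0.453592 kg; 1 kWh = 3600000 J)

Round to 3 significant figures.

56.8 hp → 42355.8 W
0.0304 day → 2626.56 s
E = P × t = 42355.8 × 2626.56 = 1.1125×10⁸ J
0.345 kWh/lb → 2.73814×10⁶ J/kg
m = E / e_s = 1.1125×10⁸ / 2.73814×10⁶ = 40.6298 kg
In t: 40.6298 / 1000 = 0.0406298 t

0.0406 t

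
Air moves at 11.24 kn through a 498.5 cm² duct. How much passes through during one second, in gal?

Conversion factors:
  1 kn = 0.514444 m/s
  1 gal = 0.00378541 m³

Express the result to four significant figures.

11.24 kn × 0.514444 = 5.78235 m/s
498.5 cm² × 0.0001 = 0.04985 m²
V = v × A × t = 5.78235 m/s × 0.04985 m² × 1 s = 0.28825 m³
0.28825 m³ ÷ (0.00378541 m³/gal) = 76.1476 gal

76.15 gal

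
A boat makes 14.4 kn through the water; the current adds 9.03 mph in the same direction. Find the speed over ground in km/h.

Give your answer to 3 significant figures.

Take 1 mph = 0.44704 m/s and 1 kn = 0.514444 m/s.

14.4 kn × 0.514444 = 7.40799 m/s
9.03 mph × 0.44704 = 4.03677 m/s
Sum: 7.40799 + 4.03677 = 11.4448 m/s
In km/h: 11.4448 / (1/3.6) = 41.2013 km/h

41.2 km/h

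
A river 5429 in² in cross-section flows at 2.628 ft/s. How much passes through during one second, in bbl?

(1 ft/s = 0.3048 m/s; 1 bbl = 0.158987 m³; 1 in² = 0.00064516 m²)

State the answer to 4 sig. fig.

17.65 bbl

2.628 ft/s × 0.3048 = 0.801014 m/s
5429 in² × 0.00064516 = 3.50257 m²
V = v × A × t = 0.801014 m/s × 3.50257 m² × 1 s = 2.80561 m³
2.80561 m³ ÷ (0.158987 m³/bbl) = 17.6468 bbl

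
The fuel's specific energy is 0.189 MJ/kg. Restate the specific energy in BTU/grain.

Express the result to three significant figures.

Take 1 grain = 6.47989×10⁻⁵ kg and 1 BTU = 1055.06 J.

0.0116 BTU/grain

0.189 MJ/kg × 1000000 J/MJ = 189000 J/kg
189000 J/kg ÷ 1055.06 J/BTU × 6.47989×10⁻⁵ kg/grain = 0.0116079 BTU/grain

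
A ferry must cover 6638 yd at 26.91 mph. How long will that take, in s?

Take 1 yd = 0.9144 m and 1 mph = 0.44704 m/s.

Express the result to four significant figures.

504.6 s

6638 yd × 0.9144 → 6069.79 m
26.91 mph × 0.44704 → 12.0298 m/s
t = d / v = 6069.79 m / 12.0298 m/s = 504.563 s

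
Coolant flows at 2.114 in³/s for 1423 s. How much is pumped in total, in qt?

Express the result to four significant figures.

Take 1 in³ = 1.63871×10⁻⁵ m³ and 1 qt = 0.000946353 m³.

2.114 in³/s → 3.46423×10⁻⁵ m³/s
V = Q × t = 3.46423×10⁻⁵ × 1423 = 0.049296 m³
In qt: 0.049296 / 0.000946353 = 52.0905 qt

52.09 qt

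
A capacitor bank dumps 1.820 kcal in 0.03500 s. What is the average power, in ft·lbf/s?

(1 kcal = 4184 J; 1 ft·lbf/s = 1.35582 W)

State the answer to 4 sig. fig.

1.820 kcal × 4184 = 7614.88 J
P = E / t = 7614.88 J / 0.035 s = 217568 W
217568 W ÷ (1.35582 W/ft·lbf/s) = 160470 ft·lbf/s

1.605×10⁵ ft·lbf/s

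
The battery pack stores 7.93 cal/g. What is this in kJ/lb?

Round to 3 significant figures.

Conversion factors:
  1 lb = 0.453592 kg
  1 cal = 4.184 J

7.93 cal/g × 4.184 J/cal ÷ 0.001 kg/g = 33179.1 J/kg
33179.1 J/kg ÷ 1000 J/kJ × 0.453592 kg/lb = 15.0498 kJ/lb

15.0 kJ/lb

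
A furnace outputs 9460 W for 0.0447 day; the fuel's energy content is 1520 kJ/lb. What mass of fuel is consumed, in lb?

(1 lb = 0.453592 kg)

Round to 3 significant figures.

24.0 lb

0.0447 day → 3862.08 s
E = P × t = 9460 × 3862.08 = 3.65353×10⁷ J
1520 kJ/lb → 3.35103×10⁶ J/kg
m = E / e_s = 3.65353×10⁷ / 3.35103×10⁶ = 10.9027 kg
In lb: 10.9027 / 0.453592 = 24.0364 lb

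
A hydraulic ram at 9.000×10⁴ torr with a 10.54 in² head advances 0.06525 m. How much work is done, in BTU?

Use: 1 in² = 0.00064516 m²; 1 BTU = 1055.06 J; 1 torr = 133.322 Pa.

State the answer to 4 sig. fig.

9.000×10⁴ torr → 1.1999×10⁷ Pa
10.54 in² → 0.00679999 m²
F = P × A = 1.1999×10⁷ × 0.00679999 = 81593.1 N
W = F × d = 81593.1 × 0.06525 = 5323.95 J
In BTU: 5323.95 / 1055.06 = 5.04611 BTU

5.046 BTU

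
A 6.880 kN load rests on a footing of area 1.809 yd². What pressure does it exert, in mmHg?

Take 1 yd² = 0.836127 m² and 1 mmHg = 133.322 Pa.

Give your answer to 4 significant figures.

34.12 mmHg

6.880 kN × 1000 → 6880 N
1.809 yd² × 0.836127 → 1.51255 m²
P = F / A = 6880 N / 1.51255 m² = 4548.61 Pa
4548.61 Pa ÷ (133.322 Pa/mmHg) = 34.1175 mmHg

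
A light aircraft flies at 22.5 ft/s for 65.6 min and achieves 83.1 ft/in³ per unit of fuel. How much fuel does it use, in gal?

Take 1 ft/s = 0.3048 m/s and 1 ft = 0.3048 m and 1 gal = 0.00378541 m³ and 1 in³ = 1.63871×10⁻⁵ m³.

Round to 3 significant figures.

22.5 ft/s → 6.858 m/s
65.6 min → 3936 s
d = v × t = 6.858 × 3936 = 26993.1 m
83.1 ft/in³ → 1.54566×10⁶ m/m³
V = d / (distance per unit fuel) = 26993.1 / 1.54566×10⁶ = 0.0174638 m³
In gal: 0.0174638 / 0.00378541 = 4.61345 gal

4.61 gal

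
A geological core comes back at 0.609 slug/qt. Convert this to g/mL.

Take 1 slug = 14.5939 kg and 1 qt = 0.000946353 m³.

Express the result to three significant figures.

0.609 slug/qt × 14.5939 kg/slug ÷ 0.000946353 m³/qt = 9391.51 kg/m³
9391.51 kg/m³ ÷ 0.001 kg/g × 10⁻⁶ m³/mL = 9.39151 g/mL

9.39 g/mL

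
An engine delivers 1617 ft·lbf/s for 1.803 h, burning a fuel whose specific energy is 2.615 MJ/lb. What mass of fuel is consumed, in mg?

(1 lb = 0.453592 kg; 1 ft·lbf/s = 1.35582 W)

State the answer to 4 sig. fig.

1617 ft·lbf/s → 2192.36 W
1.803 h → 6490.8 s
E = P × t = 2192.36 × 6490.8 = 1.42302×10⁷ J
2.615 MJ/lb → 5.76509×10⁶ J/kg
m = E / e_s = 1.42302×10⁷ / 5.76509×10⁶ = 2.46834 kg
In mg: 2.46834 / 10⁻⁶ = 2.46834×10⁶ mg

2.468×10⁶ mg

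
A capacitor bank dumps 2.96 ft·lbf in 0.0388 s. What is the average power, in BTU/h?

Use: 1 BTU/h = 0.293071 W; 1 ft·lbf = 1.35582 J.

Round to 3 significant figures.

353 BTU/h

2.96 ft·lbf × 1.35582 = 4.01323 J
P = E / t = 4.01323 J / 0.0388 s = 103.434 W
103.434 W ÷ (0.293071 W/BTU/h) = 352.932 BTU/h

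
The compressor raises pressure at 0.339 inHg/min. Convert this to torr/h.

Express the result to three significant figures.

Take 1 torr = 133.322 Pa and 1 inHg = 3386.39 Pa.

517 torr/h

0.339 inHg/min × 3386.39 Pa/inHg ÷ 60 s/min = 19.1331 Pa/s
19.1331 Pa/s ÷ 133.322 Pa/torr × 3600 s/h = 516.638 torr/h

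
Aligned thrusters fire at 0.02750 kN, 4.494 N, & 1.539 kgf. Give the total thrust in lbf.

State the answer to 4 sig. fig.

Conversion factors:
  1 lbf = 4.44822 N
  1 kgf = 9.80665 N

0.02750 kN × 1000 → 27.5 N
4.494 N (already N)
1.539 kgf × 9.80665 → 15.0924 N
Combined: 27.5 + 4.494 + 15.0924 = 47.0864 N
In lbf: 47.0864 / 4.44822 = 10.5854 lbf

10.59 lbf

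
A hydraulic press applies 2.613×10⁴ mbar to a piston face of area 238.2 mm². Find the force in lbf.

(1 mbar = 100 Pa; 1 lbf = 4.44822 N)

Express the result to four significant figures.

139.9 lbf

2.613×10⁴ mbar × 100 = 2.613×10⁶ Pa
238.2 mm² × 10⁻⁶ = 2.382×10⁻⁴ m²
F = P × A = 2.613×10⁶ Pa × 2.382×10⁻⁴ m² = 622.417 N
622.417 N ÷ (4.44822 N/lbf) = 139.925 lbf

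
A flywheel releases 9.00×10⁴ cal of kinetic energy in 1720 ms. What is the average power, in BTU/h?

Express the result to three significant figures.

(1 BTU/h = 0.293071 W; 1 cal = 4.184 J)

7.47×10⁵ BTU/h

9.00×10⁴ cal × 4.184 = 376560 J
1720 ms × 0.001 = 1.72 s
P = E / t = 376560 J / 1.72 s = 218930 W
218930 W ÷ (0.293071 W/BTU/h) = 747020 BTU/h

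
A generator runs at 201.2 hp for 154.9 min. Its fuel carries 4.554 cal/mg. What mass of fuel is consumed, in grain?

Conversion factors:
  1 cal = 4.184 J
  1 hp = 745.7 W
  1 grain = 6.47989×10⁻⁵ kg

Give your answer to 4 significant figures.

1.129×10⁶ grain

201.2 hp → 150035 W
154.9 min → 9294 s
E = P × t = 150035 × 9294 = 1.39443×10⁹ J
4.554 cal/mg → 1.90539×10⁷ J/kg
m = E / e_s = 1.39443×10⁹ / 1.90539×10⁷ = 73.1834 kg
In grain: 73.1834 / 6.47989×10⁻⁵ = 1.12939×10⁶ grain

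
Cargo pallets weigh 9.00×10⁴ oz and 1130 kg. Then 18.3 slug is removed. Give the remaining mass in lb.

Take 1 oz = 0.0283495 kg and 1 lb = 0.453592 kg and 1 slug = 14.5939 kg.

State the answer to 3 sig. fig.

9.00×10⁴ oz × 0.0283495 = 2551.46 kg
1130 kg (already kg)
18.3 slug × 14.5939 = 267.068 kg
Sum: 2551.46 + 1130 − 267.068 = 3414.39 kg
In lb: 3414.39 / 0.453592 = 7527.45 lb

7530 lb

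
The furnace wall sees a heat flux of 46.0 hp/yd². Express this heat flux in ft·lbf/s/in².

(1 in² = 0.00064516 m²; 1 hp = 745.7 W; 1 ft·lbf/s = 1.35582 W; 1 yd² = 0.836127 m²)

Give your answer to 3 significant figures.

19.5 ft·lbf/s/in²

46.0 hp/yd² × 745.7 W/hp ÷ 0.836127 m²/yd² = 41025.1 W/m²
41025.1 W/m² ÷ 1.35582 W/ft·lbf/s × 0.00064516 m²/in² = 19.5216 ft·lbf/s/in²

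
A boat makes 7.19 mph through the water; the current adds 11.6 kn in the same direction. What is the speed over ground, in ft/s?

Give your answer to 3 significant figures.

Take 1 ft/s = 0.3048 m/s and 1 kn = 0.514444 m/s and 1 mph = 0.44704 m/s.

7.19 mph × 0.44704 = 3.21422 m/s
11.6 kn × 0.514444 = 5.96755 m/s
Combined: 3.21422 + 5.96755 = 9.18177 m/s
In ft/s: 9.18177 / 0.3048 = 30.1239 ft/s

30.1 ft/s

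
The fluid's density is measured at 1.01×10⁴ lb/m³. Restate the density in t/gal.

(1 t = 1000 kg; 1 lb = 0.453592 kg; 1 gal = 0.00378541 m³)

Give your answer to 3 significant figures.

1.01×10⁴ lb/m³ × 0.453592 kg/lb = 4581.28 kg/m³
4581.28 kg/m³ ÷ 1000 kg/t × 0.00378541 m³/gal = 0.017342 t/gal

0.0173 t/gal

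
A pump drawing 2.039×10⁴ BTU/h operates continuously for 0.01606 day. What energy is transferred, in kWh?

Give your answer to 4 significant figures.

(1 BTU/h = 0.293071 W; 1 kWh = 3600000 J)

2.303 kWh

2.039×10⁴ BTU/h × 0.293071 = 5975.72 W
0.01606 day × 86400 = 1387.58 s
E = P × t = 5975.72 W × 1387.58 s = 8.29179×10⁶ J
8.29179×10⁶ J ÷ (3600000 J/kWh) = 2.30328 kWh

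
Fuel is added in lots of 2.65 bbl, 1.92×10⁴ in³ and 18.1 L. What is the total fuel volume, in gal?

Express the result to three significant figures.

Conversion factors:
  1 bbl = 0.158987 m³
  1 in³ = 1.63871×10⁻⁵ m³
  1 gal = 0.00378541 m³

2.65 bbl × 0.158987 → 0.421316 m³
1.92×10⁴ in³ × 1.63871×10⁻⁵ → 0.314632 m³
18.1 L × 0.001 → 0.0181 m³
Sum: 0.421316 + 0.314632 + 0.0181 = 0.754048 m³
In gal: 0.754048 / 0.00378541 = 199.199 gal

199 gal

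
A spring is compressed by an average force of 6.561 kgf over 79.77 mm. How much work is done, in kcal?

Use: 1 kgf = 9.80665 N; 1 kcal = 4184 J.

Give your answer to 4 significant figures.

6.561 kgf × 9.80665 → 64.3414 N
79.77 mm × 0.001 → 0.07977 m
W = F × d = 64.3414 N × 0.07977 m = 5.13251 J
5.13251 J ÷ (4184 J/kcal) = 0.0012267 kcal

0.001227 kcal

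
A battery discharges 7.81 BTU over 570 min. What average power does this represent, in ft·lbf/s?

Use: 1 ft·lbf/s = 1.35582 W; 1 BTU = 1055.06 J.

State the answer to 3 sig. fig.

0.178 ft·lbf/s

7.81 BTU × 1055.06 = 8240.02 J
570 min × 60 = 34200 s
P = E / t = 8240.02 J / 34200 s = 0.240936 W
0.240936 W ÷ (1.35582 W/ft·lbf/s) = 0.177705 ft·lbf/s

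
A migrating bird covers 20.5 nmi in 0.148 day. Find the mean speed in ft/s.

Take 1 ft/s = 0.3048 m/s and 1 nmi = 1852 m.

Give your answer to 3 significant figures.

20.5 nmi × 1852 = 37966 m
0.148 day × 86400 = 12787.2 s
v = d / t = 37966 m / 12787.2 s = 2.96906 m/s
2.96906 m/s ÷ (0.3048 m/s/ft/s) = 9.74101 ft/s

9.74 ft/s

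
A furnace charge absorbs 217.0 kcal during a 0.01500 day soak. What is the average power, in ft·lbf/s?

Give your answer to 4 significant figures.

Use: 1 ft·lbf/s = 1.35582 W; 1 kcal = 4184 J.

217.0 kcal × 4184 = 907928 J
0.01500 day × 86400 = 1296 s
P = E / t = 907928 J / 1296 s = 700.562 W
700.562 W ÷ (1.35582 W/ft·lbf/s) = 516.707 ft·lbf/s

516.7 ft·lbf/s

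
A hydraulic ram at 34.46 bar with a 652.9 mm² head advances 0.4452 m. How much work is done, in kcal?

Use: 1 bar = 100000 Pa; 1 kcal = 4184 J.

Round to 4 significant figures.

0.2394 kcal

34.46 bar → 3.446×10⁶ Pa
652.9 mm² → 6.529×10⁻⁴ m²
F = P × A = 3.446×10⁶ × 6.529×10⁻⁴ = 2249.89 N
W = F × d = 2249.89 × 0.4452 = 1001.65 J
In kcal: 1001.65 / 4184 = 0.2394 kcal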